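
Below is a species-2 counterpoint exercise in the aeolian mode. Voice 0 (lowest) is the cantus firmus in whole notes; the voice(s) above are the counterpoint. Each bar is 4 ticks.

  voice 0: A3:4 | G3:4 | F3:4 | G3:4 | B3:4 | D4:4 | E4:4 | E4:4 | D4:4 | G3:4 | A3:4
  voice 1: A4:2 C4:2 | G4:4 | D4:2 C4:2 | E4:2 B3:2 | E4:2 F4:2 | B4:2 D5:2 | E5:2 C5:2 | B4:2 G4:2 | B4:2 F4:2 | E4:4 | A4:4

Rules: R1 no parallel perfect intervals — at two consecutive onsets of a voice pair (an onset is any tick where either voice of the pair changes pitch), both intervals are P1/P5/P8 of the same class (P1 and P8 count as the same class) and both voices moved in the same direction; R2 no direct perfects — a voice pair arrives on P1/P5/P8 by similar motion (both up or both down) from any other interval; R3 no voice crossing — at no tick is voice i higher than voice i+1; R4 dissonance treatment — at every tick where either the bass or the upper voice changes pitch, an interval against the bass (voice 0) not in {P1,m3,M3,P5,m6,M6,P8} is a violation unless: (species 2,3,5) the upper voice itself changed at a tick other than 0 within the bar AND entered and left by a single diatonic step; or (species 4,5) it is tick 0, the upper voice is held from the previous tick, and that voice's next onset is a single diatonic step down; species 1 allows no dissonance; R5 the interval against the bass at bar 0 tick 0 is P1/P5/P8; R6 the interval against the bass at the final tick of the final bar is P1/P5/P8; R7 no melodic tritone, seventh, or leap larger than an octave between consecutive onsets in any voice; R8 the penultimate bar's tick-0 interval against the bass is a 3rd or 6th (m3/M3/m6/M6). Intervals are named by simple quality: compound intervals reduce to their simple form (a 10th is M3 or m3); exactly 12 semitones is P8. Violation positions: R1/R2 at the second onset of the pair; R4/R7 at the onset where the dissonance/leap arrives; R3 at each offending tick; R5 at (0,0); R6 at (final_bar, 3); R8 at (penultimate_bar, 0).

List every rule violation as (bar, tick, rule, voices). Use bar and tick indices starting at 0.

(4, 0, R4, (0, 1))
(4, 2, R4, (0, 1))
(5, 0, R7, (1,))
(6, 0, R1, (0, 1))
(8, 2, R7, (1,))
(10, 0, R2, (0, 1))

bar 0: v0=A3 v1=A4 downbeat P8
bar 1: v0=G3 v1=G4 downbeat P8
bar 2: v0=F3 v1=D4 downbeat M6
bar 3: v0=G3 v1=E4 downbeat M6
bar 4: v0=B3 v1=E4 downbeat P4
bar 5: v0=D4 v1=B4 downbeat M6
bar 6: v0=E4 v1=E5 downbeat P8
bar 7: v0=E4 v1=B4 downbeat P5
bar 8: v0=D4 v1=B4 downbeat M6
bar 9: v0=G3 v1=E4 downbeat M6
bar 10: v0=A3 v1=A4 downbeat P8
  -> R4 @ bar 4 tick 0 v(0, 1): B3/E4 P4 untreated
  -> R4 @ bar 4 tick 2 v(0, 1): B3/F4 TT untreated
  -> R7 @ bar 5 tick 0 v(1,): F4->B4 leap 6st
  -> R1 @ bar 6 tick 0 v(0, 1): D4/D5 P8 -> E4/E5 P8 similar
  -> R7 @ bar 8 tick 2 v(1,): B4->F4 leap 6st
  -> R2 @ bar 10 tick 0 v(0, 1): G3/E4 M6 -> A3/A4 P8 similar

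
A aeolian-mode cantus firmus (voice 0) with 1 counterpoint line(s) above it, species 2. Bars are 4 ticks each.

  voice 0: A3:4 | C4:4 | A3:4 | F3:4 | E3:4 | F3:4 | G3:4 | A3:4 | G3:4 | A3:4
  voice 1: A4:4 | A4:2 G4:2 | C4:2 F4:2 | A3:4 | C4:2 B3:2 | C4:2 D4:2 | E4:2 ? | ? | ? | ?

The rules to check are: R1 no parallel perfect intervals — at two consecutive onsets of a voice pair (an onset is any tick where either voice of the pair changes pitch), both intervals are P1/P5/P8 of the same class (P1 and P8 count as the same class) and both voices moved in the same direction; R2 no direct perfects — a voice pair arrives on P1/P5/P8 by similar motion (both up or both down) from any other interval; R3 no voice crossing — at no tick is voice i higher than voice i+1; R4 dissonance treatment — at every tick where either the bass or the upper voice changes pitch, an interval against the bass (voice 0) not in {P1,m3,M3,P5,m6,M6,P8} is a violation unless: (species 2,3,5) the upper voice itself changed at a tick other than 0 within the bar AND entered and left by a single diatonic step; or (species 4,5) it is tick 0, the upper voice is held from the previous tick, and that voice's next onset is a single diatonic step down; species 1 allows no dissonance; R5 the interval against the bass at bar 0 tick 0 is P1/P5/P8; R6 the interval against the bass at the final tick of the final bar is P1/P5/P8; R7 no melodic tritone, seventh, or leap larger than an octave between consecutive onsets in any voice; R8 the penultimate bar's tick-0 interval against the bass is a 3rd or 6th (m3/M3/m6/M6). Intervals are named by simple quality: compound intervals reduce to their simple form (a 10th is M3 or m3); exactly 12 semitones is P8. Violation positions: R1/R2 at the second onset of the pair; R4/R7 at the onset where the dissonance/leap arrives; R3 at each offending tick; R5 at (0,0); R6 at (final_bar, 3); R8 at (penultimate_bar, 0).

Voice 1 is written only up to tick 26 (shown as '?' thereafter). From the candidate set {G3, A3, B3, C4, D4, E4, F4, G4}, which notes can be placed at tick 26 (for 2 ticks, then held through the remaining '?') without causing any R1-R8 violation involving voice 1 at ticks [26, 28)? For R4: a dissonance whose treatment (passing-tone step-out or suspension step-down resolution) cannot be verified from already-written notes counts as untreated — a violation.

G3: legal
A3: violates R4
B3: legal
C4: violates R4
D4: legal
E4: legal
F4: violates R4
G4: legal

{B3, D4, E4, G3, G4}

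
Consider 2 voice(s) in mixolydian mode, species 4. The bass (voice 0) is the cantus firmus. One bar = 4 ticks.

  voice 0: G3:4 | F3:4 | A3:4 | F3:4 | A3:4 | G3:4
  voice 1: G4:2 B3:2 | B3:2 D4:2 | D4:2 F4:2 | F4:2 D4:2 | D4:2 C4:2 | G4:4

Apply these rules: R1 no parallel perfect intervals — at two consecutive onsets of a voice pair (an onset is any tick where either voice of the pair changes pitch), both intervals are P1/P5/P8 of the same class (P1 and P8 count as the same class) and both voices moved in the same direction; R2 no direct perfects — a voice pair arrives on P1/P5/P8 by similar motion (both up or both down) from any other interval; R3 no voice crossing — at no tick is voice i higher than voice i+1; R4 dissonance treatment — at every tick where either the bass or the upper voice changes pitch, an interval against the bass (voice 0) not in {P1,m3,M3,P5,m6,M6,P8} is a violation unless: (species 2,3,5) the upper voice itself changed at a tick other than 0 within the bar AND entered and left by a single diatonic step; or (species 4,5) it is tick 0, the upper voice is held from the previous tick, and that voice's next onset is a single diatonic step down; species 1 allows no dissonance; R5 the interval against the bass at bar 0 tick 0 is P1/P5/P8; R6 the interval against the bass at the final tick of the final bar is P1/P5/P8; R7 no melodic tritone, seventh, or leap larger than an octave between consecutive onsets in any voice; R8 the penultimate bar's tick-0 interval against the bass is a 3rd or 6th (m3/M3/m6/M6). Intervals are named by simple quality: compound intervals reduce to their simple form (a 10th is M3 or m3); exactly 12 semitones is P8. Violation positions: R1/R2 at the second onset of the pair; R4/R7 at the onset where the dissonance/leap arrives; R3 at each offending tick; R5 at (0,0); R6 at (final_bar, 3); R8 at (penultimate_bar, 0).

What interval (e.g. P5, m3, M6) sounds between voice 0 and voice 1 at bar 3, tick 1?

P8

voice 0=F3 voice 1=F4 -> P8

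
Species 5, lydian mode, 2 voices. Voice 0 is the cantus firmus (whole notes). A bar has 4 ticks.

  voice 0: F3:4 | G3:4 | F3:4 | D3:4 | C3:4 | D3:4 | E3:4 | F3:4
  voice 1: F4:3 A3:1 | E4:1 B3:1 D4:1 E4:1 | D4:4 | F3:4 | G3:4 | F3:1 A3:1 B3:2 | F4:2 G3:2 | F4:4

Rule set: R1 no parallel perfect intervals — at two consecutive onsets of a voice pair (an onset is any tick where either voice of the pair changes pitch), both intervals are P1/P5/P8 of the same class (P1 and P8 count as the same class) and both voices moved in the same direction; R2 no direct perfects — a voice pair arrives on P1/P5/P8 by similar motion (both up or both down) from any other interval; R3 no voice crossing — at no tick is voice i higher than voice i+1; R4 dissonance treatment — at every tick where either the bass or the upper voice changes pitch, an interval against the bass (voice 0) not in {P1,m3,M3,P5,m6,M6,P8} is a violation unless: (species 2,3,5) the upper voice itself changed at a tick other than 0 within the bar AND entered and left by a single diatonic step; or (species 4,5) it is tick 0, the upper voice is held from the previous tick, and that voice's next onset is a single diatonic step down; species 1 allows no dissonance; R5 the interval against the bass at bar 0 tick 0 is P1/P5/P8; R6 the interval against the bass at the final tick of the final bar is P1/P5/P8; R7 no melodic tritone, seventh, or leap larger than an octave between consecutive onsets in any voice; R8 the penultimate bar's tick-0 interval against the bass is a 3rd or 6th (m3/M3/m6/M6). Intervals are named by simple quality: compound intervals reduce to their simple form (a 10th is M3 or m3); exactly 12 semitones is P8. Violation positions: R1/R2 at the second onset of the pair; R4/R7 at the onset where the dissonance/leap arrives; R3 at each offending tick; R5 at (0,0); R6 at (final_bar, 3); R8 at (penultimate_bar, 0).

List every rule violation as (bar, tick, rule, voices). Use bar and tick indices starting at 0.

bar 0: v0=F3 v1=F4 downbeat P8
bar 1: v0=G3 v1=E4 downbeat M6
bar 2: v0=F3 v1=D4 downbeat M6
bar 3: v0=D3 v1=F3 downbeat m3
bar 4: v0=C3 v1=G3 downbeat P5
bar 5: v0=D3 v1=F3 downbeat m3
bar 6: v0=E3 v1=F4 downbeat m2
bar 7: v0=F3 v1=F4 downbeat P8
  -> R4 @ bar 6 tick 0 v(0, 1): E3/F4 m2 untreated
  -> R7 @ bar 6 tick 0 v(1,): B3->F4 leap 6st
  -> R8 @ bar 6 tick 0 v(0, 1): penult m2 not 3rd/6th
  -> R7 @ bar 6 tick 2 v(1,): F4->G3 leap 10st
  -> R2 @ bar 7 tick 0 v(0, 1): E3/G3 m3 -> F3/F4 P8 similar
  -> R7 @ bar 7 tick 0 v(1,): G3->F4 leap 10st

(6, 0, R4, (0, 1))
(6, 0, R7, (1,))
(6, 0, R8, (0, 1))
(6, 2, R7, (1,))
(7, 0, R2, (0, 1))
(7, 0, R7, (1,))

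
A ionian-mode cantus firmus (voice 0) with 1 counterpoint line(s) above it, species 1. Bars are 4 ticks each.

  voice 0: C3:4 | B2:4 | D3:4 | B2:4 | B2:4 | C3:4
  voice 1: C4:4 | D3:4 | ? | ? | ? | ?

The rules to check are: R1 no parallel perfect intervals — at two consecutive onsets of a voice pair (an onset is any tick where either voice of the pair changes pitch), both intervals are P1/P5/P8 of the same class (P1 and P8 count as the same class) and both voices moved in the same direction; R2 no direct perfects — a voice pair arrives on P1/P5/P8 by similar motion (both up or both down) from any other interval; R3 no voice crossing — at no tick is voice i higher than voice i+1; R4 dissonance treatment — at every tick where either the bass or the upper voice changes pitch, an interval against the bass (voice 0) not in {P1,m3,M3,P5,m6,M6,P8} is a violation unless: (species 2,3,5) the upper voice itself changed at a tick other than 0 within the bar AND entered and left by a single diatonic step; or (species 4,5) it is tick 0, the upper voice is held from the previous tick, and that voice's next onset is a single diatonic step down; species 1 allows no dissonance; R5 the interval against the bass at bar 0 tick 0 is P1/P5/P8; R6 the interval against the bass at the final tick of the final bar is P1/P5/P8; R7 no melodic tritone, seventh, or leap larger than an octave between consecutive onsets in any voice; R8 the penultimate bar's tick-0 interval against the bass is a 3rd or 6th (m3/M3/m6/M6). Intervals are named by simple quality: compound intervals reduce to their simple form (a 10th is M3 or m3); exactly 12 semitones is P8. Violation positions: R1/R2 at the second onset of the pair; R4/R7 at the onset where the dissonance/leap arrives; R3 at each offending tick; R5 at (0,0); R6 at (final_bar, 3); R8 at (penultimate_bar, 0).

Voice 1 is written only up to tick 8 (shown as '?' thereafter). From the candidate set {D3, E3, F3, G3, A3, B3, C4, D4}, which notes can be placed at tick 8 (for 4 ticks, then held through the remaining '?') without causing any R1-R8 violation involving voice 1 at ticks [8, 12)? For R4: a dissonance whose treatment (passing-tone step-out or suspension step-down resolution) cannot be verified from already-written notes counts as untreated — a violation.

{B3, D3, F3}

D3: legal
E3: violates R4
F3: legal
G3: violates R4
A3: violates R2
B3: legal
C4: violates R4,R7
D4: violates R2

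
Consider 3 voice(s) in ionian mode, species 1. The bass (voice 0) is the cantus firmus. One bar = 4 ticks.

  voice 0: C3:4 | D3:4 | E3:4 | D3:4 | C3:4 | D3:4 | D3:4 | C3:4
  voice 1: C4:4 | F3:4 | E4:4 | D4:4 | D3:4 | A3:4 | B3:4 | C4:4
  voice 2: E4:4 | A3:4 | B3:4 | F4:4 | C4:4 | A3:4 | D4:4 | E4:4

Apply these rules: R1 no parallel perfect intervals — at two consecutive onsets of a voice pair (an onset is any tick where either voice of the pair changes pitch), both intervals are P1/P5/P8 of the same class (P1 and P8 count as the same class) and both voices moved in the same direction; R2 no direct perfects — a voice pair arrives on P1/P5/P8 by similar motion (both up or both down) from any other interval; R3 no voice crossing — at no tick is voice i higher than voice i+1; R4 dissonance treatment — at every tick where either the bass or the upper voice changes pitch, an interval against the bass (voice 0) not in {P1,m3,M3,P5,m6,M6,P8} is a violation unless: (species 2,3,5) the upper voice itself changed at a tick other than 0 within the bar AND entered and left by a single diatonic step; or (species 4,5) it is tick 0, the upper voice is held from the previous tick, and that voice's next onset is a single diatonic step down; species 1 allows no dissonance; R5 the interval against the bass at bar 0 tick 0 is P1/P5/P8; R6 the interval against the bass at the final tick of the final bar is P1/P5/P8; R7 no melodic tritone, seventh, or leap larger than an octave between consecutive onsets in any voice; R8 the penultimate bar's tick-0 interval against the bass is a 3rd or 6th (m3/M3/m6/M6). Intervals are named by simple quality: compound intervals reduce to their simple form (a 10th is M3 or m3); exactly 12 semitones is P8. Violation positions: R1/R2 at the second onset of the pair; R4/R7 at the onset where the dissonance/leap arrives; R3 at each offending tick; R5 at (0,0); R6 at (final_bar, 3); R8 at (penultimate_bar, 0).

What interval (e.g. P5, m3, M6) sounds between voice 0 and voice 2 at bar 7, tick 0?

voice 0=C3 voice 2=E4 -> M3

M3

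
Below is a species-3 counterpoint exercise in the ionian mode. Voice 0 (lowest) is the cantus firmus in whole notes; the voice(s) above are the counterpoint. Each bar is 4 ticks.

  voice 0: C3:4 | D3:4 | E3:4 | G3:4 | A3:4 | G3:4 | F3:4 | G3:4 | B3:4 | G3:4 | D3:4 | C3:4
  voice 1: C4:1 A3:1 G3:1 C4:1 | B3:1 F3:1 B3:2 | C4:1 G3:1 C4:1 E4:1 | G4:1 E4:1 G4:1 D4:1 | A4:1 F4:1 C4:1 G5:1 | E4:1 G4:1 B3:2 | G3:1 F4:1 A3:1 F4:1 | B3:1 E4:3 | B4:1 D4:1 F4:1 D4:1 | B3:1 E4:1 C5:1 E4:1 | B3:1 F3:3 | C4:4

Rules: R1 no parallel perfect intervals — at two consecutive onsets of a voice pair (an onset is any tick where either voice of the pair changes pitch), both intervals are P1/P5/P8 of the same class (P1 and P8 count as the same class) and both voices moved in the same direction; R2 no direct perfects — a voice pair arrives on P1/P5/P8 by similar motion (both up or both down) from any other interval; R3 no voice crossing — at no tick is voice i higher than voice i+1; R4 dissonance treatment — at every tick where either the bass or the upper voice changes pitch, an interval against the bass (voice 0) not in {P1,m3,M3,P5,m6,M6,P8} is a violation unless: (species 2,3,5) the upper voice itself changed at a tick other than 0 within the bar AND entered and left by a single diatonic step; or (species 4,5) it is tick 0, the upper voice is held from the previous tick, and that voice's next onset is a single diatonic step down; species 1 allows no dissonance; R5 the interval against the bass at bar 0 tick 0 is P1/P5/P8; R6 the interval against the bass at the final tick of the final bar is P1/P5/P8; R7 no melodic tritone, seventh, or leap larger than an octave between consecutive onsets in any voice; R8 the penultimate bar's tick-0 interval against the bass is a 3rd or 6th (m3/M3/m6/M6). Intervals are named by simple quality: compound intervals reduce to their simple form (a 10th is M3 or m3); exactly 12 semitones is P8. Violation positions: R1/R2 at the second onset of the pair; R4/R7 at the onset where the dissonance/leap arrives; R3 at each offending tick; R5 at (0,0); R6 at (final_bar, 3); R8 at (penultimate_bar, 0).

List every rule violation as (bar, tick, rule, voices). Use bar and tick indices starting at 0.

bar 0: v0=C3 v1=C4 downbeat P8
bar 1: v0=D3 v1=B3 downbeat M6
bar 2: v0=E3 v1=C4 downbeat m6
bar 3: v0=G3 v1=G4 downbeat P8
bar 4: v0=A3 v1=A4 downbeat P8
bar 5: v0=G3 v1=E4 downbeat M6
bar 6: v0=F3 v1=G3 downbeat M2
bar 7: v0=G3 v1=B3 downbeat M3
bar 8: v0=B3 v1=B4 downbeat P8
bar 9: v0=G3 v1=B3 downbeat M3
bar 10: v0=D3 v1=B3 downbeat M6
bar 11: v0=C3 v1=C4 downbeat P8
  -> R7 @ bar 1 tick 1 v(1,): B3->F3 leap 6st
  -> R7 @ bar 1 tick 2 v(1,): F3->B3 leap 6st
  -> R1 @ bar 3 tick 0 v(0, 1): E3/E4 P8 -> G3/G4 P8 similar
  -> R2 @ bar 4 tick 0 v(0, 1): G3/D4 P5 -> A3/A4 P8 similar
  -> R4 @ bar 4 tick 3 v(0, 1): A3/G5 m7 untreated
  -> R7 @ bar 4 tick 3 v(1,): C4->G5 leap 19st
  -> R7 @ bar 5 tick 0 v(1,): G5->E4 leap 15st
  -> R4 @ bar 6 tick 0 v(0, 1): F3/G3 M2 untreated
  -> R7 @ bar 6 tick 1 v(1,): G3->F4 leap 10st
  -> R7 @ bar 7 tick 0 v(1,): F4->B3 leap 6st
  -> R2 @ bar 8 tick 0 v(0, 1): G3/E4 M6 -> B3/B4 P8 similar
  -> R4 @ bar 8 tick 2 v(0, 1): B3/F4 TT untreated
  -> R4 @ bar 9 tick 2 v(0, 1): G3/C5 P4 untreated
  -> R7 @ bar 10 tick 1 v(1,): B3->F3 leap 6st

(1, 1, R7, (1,))
(1, 2, R7, (1,))
(3, 0, R1, (0, 1))
(4, 0, R2, (0, 1))
(4, 3, R4, (0, 1))
(4, 3, R7, (1,))
(5, 0, R7, (1,))
(6, 0, R4, (0, 1))
(6, 1, R7, (1,))
(7, 0, R7, (1,))
(8, 0, R2, (0, 1))
(8, 2, R4, (0, 1))
(9, 2, R4, (0, 1))
(10, 1, R7, (1,))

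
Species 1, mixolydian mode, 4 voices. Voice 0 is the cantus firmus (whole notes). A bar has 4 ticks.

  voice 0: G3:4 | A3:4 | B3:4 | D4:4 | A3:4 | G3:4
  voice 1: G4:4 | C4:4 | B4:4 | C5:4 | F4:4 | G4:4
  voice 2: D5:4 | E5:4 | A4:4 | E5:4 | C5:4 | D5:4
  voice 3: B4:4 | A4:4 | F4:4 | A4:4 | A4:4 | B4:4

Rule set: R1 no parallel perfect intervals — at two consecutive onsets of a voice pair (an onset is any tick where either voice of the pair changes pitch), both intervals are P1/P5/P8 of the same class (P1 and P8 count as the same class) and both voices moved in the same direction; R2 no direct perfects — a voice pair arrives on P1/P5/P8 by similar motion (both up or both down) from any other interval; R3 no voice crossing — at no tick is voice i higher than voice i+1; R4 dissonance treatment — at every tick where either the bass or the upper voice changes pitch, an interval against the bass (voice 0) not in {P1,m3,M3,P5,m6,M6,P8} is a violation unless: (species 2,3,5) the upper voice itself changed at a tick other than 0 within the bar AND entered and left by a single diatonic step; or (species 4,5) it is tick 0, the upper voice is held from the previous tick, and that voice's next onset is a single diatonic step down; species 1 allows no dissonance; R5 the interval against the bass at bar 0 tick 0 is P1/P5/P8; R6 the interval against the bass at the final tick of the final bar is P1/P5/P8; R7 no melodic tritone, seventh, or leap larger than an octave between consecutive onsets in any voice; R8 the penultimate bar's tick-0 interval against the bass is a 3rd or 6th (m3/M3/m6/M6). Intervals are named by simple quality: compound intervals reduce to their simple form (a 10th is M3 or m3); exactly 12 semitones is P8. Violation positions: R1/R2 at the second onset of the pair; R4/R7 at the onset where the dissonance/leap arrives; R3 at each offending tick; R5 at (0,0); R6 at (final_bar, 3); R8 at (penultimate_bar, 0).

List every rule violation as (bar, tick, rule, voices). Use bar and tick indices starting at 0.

(0, 0, R3, (2, 3))
(0, 0, R5, (0, 3))
(0, 1, R3, (2, 3))
(0, 2, R3, (2, 3))
(0, 3, R3, (2, 3))
(1, 0, R1, (0, 2))
(1, 0, R3, (2, 3))
(1, 1, R3, (2, 3))
(1, 2, R3, (2, 3))
(1, 3, R3, (2, 3))
(2, 0, R2, (0, 1))
(2, 0, R3, (1, 2))
(2, 0, R3, (2, 3))
(2, 0, R4, (0, 2))
(2, 0, R4, (0, 3))
(2, 0, R7, (1,))
(2, 1, R3, (1, 2))
(2, 1, R3, (2, 3))
(2, 2, R3, (1, 2))
(2, 2, R3, (2, 3))
(2, 3, R3, (1, 2))
(2, 3, R3, (2, 3))
(3, 0, R2, (0, 3))
(3, 0, R2, (2, 3))
(3, 0, R3, (2, 3))
(3, 0, R4, (0, 1))
(3, 0, R4, (0, 2))
(3, 1, R3, (2, 3))
(3, 2, R3, (2, 3))
(3, 3, R3, (2, 3))
(4, 0, R2, (1, 2))
(4, 0, R3, (2, 3))
(4, 0, R8, (0, 3))
(4, 1, R3, (2, 3))
(4, 2, R3, (2, 3))
(4, 3, R3, (2, 3))
(5, 0, R1, (1, 2))
(5, 0, R3, (2, 3))
(5, 1, R3, (2, 3))
(5, 2, R3, (2, 3))
(5, 3, R3, (2, 3))
(5, 3, R6, (0, 3))

bar 0: v0=G3 v1=G4 v2=D5 v3=B4 downbeat M3
bar 1: v0=A3 v1=C4 v2=E5 v3=A4 downbeat P8
bar 2: v0=B3 v1=B4 v2=A4 v3=F4 downbeat TT
bar 3: v0=D4 v1=C5 v2=E5 v3=A4 downbeat P5
bar 4: v0=A3 v1=F4 v2=C5 v3=A4 downbeat P8
bar 5: v0=G3 v1=G4 v2=D5 v3=B4 downbeat M3
  -> R3 @ bar 0 tick 0 v(2, 3): D5 above B4
  -> R5 @ bar 0 tick 0 v(0, 3): opens on M3
  -> R3 @ bar 0 tick 1 v(2, 3): D5 above B4
  -> R3 @ bar 0 tick 2 v(2, 3): D5 above B4
  -> R3 @ bar 0 tick 3 v(2, 3): D5 above B4
  -> R1 @ bar 1 tick 0 v(0, 2): G3/D5 P5 -> A3/E5 P5 similar
  -> R3 @ bar 1 tick 0 v(2, 3): E5 above A4
  -> R3 @ bar 1 tick 1 v(2, 3): E5 above A4
  -> R3 @ bar 1 tick 2 v(2, 3): E5 above A4
  -> R3 @ bar 1 tick 3 v(2, 3): E5 above A4
  -> R2 @ bar 2 tick 0 v(0, 1): A3/C4 m3 -> B3/B4 P8 similar
  -> R3 @ bar 2 tick 0 v(1, 2): B4 above A4
  -> R3 @ bar 2 tick 0 v(2, 3): A4 above F4
  -> R4 @ bar 2 tick 0 v(0, 2): B3/A4 m7 untreated
  -> R4 @ bar 2 tick 0 v(0, 3): B3/F4 TT untreated
  -> R7 @ bar 2 tick 0 v(1,): C4->B4 leap 11st
  -> R3 @ bar 2 tick 1 v(1, 2): B4 above A4
  -> R3 @ bar 2 tick 1 v(2, 3): A4 above F4
  -> R3 @ bar 2 tick 2 v(1, 2): B4 above A4
  -> R3 @ bar 2 tick 2 v(2, 3): A4 above F4
  -> R3 @ bar 2 tick 3 v(1, 2): B4 above A4
  -> R3 @ bar 2 tick 3 v(2, 3): A4 above F4
  -> R2 @ bar 3 tick 0 v(0, 3): B3/F4 TT -> D4/A4 P5 similar
  -> R2 @ bar 3 tick 0 v(2, 3): A4/F4 M3 -> E5/A4 P5 similar
  -> R3 @ bar 3 tick 0 v(2, 3): E5 above A4
  -> R4 @ bar 3 tick 0 v(0, 1): D4/C5 m7 untreated
  -> R4 @ bar 3 tick 0 v(0, 2): D4/E5 M2 untreated
  -> R3 @ bar 3 tick 1 v(2, 3): E5 above A4
  -> R3 @ bar 3 tick 2 v(2, 3): E5 above A4
  -> R3 @ bar 3 tick 3 v(2, 3): E5 above A4
  -> R2 @ bar 4 tick 0 v(1, 2): C5/E5 M3 -> F4/C5 P5 similar
  -> R3 @ bar 4 tick 0 v(2, 3): C5 above A4
  -> R8 @ bar 4 tick 0 v(0, 3): penult P8 not 3rd/6th
  -> R3 @ bar 4 tick 1 v(2, 3): C5 above A4
  -> R3 @ bar 4 tick 2 v(2, 3): C5 above A4
  -> R3 @ bar 4 tick 3 v(2, 3): C5 above A4
  -> R1 @ bar 5 tick 0 v(1, 2): F4/C5 P5 -> G4/D5 P5 similar
  -> R3 @ bar 5 tick 0 v(2, 3): D5 above B4
  -> R3 @ bar 5 tick 1 v(2, 3): D5 above B4
  -> R3 @ bar 5 tick 2 v(2, 3): D5 above B4
  -> R3 @ bar 5 tick 3 v(2, 3): D5 above B4
  -> R6 @ bar 5 tick 3 v(0, 3): closes on M3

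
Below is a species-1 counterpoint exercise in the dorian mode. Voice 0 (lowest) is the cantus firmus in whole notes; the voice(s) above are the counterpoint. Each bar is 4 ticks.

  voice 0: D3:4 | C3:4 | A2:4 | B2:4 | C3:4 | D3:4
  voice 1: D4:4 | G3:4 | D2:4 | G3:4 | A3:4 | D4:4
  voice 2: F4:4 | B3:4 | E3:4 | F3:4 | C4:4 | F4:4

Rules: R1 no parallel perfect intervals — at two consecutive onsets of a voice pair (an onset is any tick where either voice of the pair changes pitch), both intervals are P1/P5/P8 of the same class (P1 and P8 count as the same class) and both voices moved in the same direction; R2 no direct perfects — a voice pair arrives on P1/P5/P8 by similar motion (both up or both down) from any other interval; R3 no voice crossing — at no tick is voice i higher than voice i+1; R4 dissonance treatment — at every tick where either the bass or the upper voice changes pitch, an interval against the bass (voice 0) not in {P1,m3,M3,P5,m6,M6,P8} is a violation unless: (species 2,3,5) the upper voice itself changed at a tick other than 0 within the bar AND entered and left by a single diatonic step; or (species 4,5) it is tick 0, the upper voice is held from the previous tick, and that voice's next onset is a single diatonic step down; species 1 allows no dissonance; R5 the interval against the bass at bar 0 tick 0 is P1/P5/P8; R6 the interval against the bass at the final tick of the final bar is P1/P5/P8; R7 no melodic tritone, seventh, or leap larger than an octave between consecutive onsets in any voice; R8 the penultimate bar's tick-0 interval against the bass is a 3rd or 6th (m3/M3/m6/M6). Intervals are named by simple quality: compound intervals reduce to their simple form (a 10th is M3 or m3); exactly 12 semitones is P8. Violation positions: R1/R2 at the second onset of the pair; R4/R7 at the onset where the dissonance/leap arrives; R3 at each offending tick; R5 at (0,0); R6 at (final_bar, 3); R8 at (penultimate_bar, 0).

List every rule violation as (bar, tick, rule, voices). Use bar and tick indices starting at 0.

(0, 0, R5, (0, 2))
(1, 0, R2, (0, 1))
(1, 0, R4, (0, 2))
(1, 0, R7, (2,))
(2, 0, R1, (0, 1))
(2, 0, R2, (0, 2))
(2, 0, R3, (0, 1))
(2, 0, R7, (1,))
(2, 1, R3, (0, 1))
(2, 2, R3, (0, 1))
(2, 3, R3, (0, 1))
(3, 0, R3, (1, 2))
(3, 0, R4, (0, 2))
(3, 0, R7, (1,))
(3, 1, R3, (1, 2))
(3, 2, R3, (1, 2))
(3, 3, R3, (1, 2))
(4, 0, R2, (0, 2))
(4, 0, R8, (0, 2))
(5, 0, R2, (0, 1))
(5, 3, R6, (0, 2))

bar 0: v0=D3 v1=D4 v2=F4 downbeat m3
bar 1: v0=C3 v1=G3 v2=B3 downbeat M7
bar 2: v0=A2 v1=D2 v2=E3 downbeat P5
bar 3: v0=B2 v1=G3 v2=F3 downbeat TT
bar 4: v0=C3 v1=A3 v2=C4 downbeat P8
bar 5: v0=D3 v1=D4 v2=F4 downbeat m3
  -> R5 @ bar 0 tick 0 v(0, 2): opens on m3
  -> R2 @ bar 1 tick 0 v(0, 1): D3/D4 P8 -> C3/G3 P5 similar
  -> R4 @ bar 1 tick 0 v(0, 2): C3/B3 M7 untreated
  -> R7 @ bar 1 tick 0 v(2,): F4->B3 leap 6st
  -> R1 @ bar 2 tick 0 v(0, 1): C3/G3 P5 -> A2/D2 P5 similar
  -> R2 @ bar 2 tick 0 v(0, 2): C3/B3 M7 -> A2/E3 P5 similar
  -> R3 @ bar 2 tick 0 v(0, 1): A2 above D2
  -> R7 @ bar 2 tick 0 v(1,): G3->D2 leap 17st
  -> R3 @ bar 2 tick 1 v(0, 1): A2 above D2
  -> R3 @ bar 2 tick 2 v(0, 1): A2 above D2
  -> R3 @ bar 2 tick 3 v(0, 1): A2 above D2
  -> R3 @ bar 3 tick 0 v(1, 2): G3 above F3
  -> R4 @ bar 3 tick 0 v(0, 2): B2/F3 TT untreated
  -> R7 @ bar 3 tick 0 v(1,): D2->G3 leap 17st
  -> R3 @ bar 3 tick 1 v(1, 2): G3 above F3
  -> R3 @ bar 3 tick 2 v(1, 2): G3 above F3
  -> R3 @ bar 3 tick 3 v(1, 2): G3 above F3
  -> R2 @ bar 4 tick 0 v(0, 2): B2/F3 TT -> C3/C4 P8 similar
  -> R8 @ bar 4 tick 0 v(0, 2): penult P8 not 3rd/6th
  -> R2 @ bar 5 tick 0 v(0, 1): C3/A3 M6 -> D3/D4 P8 similar
  -> R6 @ bar 5 tick 3 v(0, 2): closes on m3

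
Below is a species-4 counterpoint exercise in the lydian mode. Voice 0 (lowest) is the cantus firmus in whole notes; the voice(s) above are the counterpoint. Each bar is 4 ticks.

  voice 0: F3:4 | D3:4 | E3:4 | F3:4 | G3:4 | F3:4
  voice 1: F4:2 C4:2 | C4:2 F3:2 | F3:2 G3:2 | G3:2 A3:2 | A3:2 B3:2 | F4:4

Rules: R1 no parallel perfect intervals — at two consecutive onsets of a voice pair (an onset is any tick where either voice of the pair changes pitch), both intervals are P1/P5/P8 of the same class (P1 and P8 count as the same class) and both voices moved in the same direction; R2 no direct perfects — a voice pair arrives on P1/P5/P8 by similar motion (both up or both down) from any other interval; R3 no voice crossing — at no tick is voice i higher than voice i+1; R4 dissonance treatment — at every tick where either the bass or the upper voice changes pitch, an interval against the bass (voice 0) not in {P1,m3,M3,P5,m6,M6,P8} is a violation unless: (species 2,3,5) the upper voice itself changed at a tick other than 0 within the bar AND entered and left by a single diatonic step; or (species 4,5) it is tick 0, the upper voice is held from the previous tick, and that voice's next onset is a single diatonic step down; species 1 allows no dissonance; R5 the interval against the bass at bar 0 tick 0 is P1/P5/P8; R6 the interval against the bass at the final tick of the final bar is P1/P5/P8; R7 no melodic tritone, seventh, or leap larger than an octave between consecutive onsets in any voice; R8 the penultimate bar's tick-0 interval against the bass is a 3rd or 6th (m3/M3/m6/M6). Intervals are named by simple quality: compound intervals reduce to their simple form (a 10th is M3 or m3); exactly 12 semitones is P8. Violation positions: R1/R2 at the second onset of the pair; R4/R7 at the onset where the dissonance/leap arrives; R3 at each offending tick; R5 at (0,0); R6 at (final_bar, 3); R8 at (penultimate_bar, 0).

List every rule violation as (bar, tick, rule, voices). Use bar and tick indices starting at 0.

(1, 0, R4, (0, 1))
(2, 0, R4, (0, 1))
(3, 0, R4, (0, 1))
(4, 0, R4, (0, 1))
(4, 0, R8, (0, 1))
(5, 0, R7, (1,))

bar 0: v0=F3 v1=F4 downbeat P8
bar 1: v0=D3 v1=C4 downbeat m7
bar 2: v0=E3 v1=F3 downbeat m2
bar 3: v0=F3 v1=G3 downbeat M2
bar 4: v0=G3 v1=A3 downbeat M2
bar 5: v0=F3 v1=F4 downbeat P8
  -> R4 @ bar 1 tick 0 v(0, 1): D3/C4 m7 untreated
  -> R4 @ bar 2 tick 0 v(0, 1): E3/F3 m2 untreated
  -> R4 @ bar 3 tick 0 v(0, 1): F3/G3 M2 untreated
  -> R4 @ bar 4 tick 0 v(0, 1): G3/A3 M2 untreated
  -> R8 @ bar 4 tick 0 v(0, 1): penult M2 not 3rd/6th
  -> R7 @ bar 5 tick 0 v(1,): B3->F4 leap 6st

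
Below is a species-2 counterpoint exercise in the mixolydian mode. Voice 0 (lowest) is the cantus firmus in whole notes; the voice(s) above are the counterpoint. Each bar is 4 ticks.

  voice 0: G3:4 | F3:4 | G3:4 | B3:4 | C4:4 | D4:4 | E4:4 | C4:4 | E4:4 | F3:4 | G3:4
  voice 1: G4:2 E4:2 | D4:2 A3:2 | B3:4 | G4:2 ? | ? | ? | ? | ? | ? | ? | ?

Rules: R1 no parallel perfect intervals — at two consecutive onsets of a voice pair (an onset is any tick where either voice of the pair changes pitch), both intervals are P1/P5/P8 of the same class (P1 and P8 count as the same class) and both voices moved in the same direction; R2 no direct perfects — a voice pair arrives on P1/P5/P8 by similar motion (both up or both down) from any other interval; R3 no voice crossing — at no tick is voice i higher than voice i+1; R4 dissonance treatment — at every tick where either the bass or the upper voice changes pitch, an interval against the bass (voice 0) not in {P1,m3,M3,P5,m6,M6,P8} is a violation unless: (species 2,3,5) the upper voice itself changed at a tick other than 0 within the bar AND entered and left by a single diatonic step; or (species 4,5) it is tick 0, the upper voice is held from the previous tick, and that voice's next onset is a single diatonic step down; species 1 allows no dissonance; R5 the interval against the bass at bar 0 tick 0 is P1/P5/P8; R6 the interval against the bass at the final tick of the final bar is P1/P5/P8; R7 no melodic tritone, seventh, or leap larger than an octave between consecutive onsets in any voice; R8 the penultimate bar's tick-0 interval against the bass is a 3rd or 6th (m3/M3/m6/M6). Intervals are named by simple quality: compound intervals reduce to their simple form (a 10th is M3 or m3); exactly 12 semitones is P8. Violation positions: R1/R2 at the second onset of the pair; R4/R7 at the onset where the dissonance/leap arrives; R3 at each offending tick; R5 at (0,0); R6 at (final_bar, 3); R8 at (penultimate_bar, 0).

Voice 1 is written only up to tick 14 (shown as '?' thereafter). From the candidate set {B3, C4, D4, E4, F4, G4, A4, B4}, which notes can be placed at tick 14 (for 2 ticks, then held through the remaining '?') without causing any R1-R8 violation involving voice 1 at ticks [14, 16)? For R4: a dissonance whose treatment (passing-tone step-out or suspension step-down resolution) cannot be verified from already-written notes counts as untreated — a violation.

{B3, B4, D4, G4}

B3: legal
C4: violates R4
D4: legal
E4: violates R4
F4: violates R4
G4: legal
A4: violates R4
B4: legal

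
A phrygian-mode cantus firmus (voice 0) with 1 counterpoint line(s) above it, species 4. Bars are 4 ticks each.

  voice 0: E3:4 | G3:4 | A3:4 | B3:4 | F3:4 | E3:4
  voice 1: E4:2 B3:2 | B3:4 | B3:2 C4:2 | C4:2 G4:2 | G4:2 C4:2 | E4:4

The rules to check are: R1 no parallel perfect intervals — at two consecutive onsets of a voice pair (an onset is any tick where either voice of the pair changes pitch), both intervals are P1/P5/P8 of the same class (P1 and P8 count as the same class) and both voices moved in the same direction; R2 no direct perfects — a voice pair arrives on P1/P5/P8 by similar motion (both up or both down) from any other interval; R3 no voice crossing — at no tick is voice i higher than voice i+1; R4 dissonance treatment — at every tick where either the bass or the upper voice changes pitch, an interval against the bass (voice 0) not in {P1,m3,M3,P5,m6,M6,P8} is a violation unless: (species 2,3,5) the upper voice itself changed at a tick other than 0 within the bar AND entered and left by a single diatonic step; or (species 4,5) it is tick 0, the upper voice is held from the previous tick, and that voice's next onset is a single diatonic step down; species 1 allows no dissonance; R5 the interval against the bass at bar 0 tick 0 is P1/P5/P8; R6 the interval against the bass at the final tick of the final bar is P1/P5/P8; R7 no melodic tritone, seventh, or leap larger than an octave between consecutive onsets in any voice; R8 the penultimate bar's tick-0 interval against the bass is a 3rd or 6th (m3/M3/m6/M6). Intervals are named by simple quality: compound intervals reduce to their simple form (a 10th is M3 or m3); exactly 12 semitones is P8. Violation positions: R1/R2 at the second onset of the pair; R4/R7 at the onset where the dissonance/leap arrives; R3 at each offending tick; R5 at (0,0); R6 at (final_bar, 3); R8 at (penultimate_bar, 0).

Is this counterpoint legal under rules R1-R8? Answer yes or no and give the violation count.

bar 0: v0=E3 v1=E4 (P8)
bar 1: v0=G3 v1=B3 (M3)
bar 2: v0=A3 v1=B3 (M2)
bar 3: v0=B3 v1=C4 (m2)
bar 4: v0=F3 v1=G4 (M2)
bar 5: v0=E3 v1=E4 (P8)
  R4 @ bar2.0: A3/B3 M2 untreated
  R4 @ bar3.0: B3/C4 m2 untreated
  R4 @ bar4.0: F3/G4 M2 untreated
  R7 @ bar4.0: B3->F3 leap 6st
  R8 @ bar4.0: penult M2 not 3rd/6th

No (5 violations)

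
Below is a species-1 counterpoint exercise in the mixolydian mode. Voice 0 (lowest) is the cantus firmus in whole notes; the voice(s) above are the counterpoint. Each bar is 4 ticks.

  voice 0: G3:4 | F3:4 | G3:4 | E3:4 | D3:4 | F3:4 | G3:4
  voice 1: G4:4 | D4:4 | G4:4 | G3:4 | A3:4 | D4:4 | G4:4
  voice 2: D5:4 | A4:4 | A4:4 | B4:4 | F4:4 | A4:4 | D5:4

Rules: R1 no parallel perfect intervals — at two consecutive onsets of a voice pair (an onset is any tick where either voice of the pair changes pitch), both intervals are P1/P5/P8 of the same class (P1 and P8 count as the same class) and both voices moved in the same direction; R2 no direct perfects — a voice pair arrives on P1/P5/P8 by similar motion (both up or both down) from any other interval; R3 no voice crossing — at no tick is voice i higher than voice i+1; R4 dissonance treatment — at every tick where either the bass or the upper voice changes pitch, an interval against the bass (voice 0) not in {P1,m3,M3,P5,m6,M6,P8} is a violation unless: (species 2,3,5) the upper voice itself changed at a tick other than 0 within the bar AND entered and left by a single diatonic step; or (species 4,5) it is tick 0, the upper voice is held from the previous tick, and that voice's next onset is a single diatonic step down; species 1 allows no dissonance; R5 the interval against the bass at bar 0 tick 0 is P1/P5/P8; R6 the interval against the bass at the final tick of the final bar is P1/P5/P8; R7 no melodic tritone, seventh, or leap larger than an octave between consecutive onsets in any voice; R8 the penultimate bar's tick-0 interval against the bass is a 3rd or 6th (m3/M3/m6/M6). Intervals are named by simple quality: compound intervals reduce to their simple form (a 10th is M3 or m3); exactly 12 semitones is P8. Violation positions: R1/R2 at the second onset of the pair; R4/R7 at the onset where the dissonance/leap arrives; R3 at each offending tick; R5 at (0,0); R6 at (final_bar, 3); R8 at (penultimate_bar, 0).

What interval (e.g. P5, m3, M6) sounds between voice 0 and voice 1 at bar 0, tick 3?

voice 0=G3 voice 1=G4 -> P8

P8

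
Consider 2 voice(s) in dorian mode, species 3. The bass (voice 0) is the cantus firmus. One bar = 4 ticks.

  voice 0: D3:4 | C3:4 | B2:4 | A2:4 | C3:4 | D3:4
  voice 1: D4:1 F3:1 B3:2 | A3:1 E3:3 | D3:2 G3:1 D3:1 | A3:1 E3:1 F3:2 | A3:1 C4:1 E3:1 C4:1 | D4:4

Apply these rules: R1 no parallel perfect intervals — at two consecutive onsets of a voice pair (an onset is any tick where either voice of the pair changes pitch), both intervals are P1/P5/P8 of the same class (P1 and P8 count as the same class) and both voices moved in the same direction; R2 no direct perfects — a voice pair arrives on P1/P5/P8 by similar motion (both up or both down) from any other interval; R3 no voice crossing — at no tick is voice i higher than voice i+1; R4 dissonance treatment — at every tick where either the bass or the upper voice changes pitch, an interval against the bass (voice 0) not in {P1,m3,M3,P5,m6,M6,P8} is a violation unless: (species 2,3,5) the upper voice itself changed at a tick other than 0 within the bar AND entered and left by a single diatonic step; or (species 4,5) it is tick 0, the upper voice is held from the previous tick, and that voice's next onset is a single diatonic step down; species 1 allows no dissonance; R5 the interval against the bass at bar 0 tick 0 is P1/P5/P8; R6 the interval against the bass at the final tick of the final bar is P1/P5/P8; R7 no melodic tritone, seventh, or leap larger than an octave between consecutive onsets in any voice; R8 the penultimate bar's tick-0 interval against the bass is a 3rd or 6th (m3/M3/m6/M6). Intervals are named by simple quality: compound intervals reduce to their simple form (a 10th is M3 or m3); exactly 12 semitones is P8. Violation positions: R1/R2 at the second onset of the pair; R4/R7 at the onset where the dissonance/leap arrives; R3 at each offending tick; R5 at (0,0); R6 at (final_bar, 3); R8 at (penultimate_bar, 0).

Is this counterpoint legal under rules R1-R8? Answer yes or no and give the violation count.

bar 0: v0=D3 v1=D4 (P8)
bar 1: v0=C3 v1=A3 (M6)
bar 2: v0=B2 v1=D3 (m3)
bar 3: v0=A2 v1=A3 (P8)
bar 4: v0=C3 v1=A3 (M6)
bar 5: v0=D3 v1=D4 (P8)
  R7 @ bar0.2: F3->B3 leap 6st
  R1 @ bar5.0: C3/C4 P8 -> D3/D4 P8 similar

No (2 violations)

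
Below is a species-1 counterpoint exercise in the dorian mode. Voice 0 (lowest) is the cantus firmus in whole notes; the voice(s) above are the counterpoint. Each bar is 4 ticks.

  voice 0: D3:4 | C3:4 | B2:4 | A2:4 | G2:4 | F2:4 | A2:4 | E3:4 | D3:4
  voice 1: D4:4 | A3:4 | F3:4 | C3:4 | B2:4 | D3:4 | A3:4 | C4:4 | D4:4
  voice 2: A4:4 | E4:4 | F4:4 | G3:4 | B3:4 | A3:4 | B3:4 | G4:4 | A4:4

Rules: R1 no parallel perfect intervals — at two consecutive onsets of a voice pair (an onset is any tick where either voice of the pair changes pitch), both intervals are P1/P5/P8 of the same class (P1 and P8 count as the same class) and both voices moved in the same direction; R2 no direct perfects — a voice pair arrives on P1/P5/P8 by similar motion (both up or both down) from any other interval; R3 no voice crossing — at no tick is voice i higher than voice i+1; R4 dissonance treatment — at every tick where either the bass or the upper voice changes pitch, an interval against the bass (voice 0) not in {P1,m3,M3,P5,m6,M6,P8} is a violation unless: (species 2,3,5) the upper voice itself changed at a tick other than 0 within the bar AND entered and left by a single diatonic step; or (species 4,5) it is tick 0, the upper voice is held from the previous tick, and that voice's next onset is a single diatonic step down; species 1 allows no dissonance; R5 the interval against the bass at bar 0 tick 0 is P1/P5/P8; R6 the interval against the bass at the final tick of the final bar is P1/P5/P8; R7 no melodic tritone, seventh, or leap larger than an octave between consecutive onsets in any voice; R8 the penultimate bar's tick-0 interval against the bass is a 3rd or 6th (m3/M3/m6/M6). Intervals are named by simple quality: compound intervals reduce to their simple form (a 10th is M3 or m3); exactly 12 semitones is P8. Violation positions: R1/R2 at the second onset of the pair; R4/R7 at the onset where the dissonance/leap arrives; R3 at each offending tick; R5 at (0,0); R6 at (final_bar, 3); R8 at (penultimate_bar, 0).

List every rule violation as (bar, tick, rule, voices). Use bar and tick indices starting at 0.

(1, 0, R1, (1, 2))
(2, 0, R4, (0, 1))
(2, 0, R4, (0, 2))
(3, 0, R2, (1, 2))
(3, 0, R4, (0, 2))
(3, 0, R7, (2,))
(6, 0, R2, (0, 1))
(6, 0, R4, (0, 2))
(7, 0, R2, (1, 2))
(8, 0, R1, (1, 2))

bar 0: v0=D3 v1=D4 v2=A4 downbeat P5
bar 1: v0=C3 v1=A3 v2=E4 downbeat M3
bar 2: v0=B2 v1=F3 v2=F4 downbeat TT
bar 3: v0=A2 v1=C3 v2=G3 downbeat m7
bar 4: v0=G2 v1=B2 v2=B3 downbeat M3
bar 5: v0=F2 v1=D3 v2=A3 downbeat M3
bar 6: v0=A2 v1=A3 v2=B3 downbeat M2
bar 7: v0=E3 v1=C4 v2=G4 downbeat m3
bar 8: v0=D3 v1=D4 v2=A4 downbeat P5
  -> R1 @ bar 1 tick 0 v(1, 2): D4/A4 P5 -> A3/E4 P5 similar
  -> R4 @ bar 2 tick 0 v(0, 1): B2/F3 TT untreated
  -> R4 @ bar 2 tick 0 v(0, 2): B2/F4 TT untreated
  -> R2 @ bar 3 tick 0 v(1, 2): F3/F4 P8 -> C3/G3 P5 similar
  -> R4 @ bar 3 tick 0 v(0, 2): A2/G3 m7 untreated
  -> R7 @ bar 3 tick 0 v(2,): F4->G3 leap 10st
  -> R2 @ bar 6 tick 0 v(0, 1): F2/D3 M6 -> A2/A3 P8 similar
  -> R4 @ bar 6 tick 0 v(0, 2): A2/B3 M2 untreated
  -> R2 @ bar 7 tick 0 v(1, 2): A3/B3 M2 -> C4/G4 P5 similar
  -> R1 @ bar 8 tick 0 v(1, 2): C4/G4 P5 -> D4/A4 P5 similar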